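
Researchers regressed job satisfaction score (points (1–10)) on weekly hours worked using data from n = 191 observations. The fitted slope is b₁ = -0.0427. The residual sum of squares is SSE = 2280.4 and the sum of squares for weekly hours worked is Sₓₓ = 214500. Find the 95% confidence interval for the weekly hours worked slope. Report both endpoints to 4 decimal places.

MSE = SSE/(n − 2) = 2280.4/189 = 12.0656.
SE(b₁) = √(MSE/Sₓₓ) = √(12.0656/214500) = 0.00749999.
df = n − 2 = 189.
t* = t_{0.025, 189} = 1.972595.
Margin = t* × SE = 1.972595 × 0.00749999 = 0.014794.
CI: -0.0427 ± 0.014794 → (-0.0575, -0.0279).
With 95% confidence, each one-unit increase in weekly hours worked is associated with a change of between -0.0575 and -0.0279 points (1–10) in job satisfaction score.

(-0.0575, -0.0279)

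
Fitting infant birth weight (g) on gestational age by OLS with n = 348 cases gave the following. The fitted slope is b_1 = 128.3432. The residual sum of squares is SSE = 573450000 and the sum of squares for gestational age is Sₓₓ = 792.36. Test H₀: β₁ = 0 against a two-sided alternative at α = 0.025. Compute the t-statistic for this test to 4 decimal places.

MSE = SSE/(n − 2) = 573450000/346 = 1.65737e+06.
SE(b_1) = √(MSE/Sₓₓ) = √(1.65737e+06/792.36) = 45.735.
t = 128.3432 / 45.735 = 2.8062.
df = n − 2 = 346.
Two-sided p ≈ 0.0053, which is < 0.025, so reject H₀.
There is evidence that gestational age is associated with infant birth weight.

t = 2.8062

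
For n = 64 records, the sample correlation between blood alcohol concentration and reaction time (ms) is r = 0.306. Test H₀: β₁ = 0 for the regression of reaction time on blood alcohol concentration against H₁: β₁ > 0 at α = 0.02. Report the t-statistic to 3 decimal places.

t = 2.531

t = r·√(n − 2)/√(1 − r²) = 0.306·√62/√0.906364 = 2.531.
df = n − 2 = 62.
One-sided p ≈ 0.0070, which is < 0.02, so reject H₀.
There is evidence of a linear association between blood alcohol concentration and reaction time.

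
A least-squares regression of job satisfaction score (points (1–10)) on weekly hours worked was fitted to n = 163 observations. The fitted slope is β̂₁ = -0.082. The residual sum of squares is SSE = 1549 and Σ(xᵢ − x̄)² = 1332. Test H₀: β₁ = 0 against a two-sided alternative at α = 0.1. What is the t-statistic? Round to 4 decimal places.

t = -0.9648

MSE = SSE/(n − 2) = 1549/161 = 9.62112.
SE(β̂₁) = √(MSE/Sₓₓ) = √(9.62112/1332) = 0.0849886.
t = -0.082 / 0.0849886 = -0.9648.
df = n − 2 = 161.
Two-sided p ≈ 0.3361, which is ≥ 0.1, so fail to reject H₀.
The data do not give significant evidence of an association between weekly hours worked and job satisfaction score.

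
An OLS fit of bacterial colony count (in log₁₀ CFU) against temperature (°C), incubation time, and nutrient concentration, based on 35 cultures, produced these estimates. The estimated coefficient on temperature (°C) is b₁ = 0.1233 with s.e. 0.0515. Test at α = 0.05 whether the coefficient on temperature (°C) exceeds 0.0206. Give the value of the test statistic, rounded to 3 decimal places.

H₀: β₁ = 0.0206 vs H₁: β₁ > 0.0206.
t = (b₁ − β₁⁰)/SE = (0.1233 − 0.0206) / 0.0515 = 1.994.
df = n − k − 1 = 35 − 3 − 1 = 31.
One-sided p ≈ 0.0275, which is < 0.05, so reject H₀.
There is evidence that the true slope on temperature (°C) exceeds 0.0206 log₁₀ CFU per unit, holding the other predictors fixed.

t = 1.994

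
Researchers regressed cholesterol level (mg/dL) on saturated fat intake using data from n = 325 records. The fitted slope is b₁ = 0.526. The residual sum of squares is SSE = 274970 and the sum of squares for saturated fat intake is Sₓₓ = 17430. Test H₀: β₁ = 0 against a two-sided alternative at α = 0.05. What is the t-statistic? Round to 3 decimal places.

MSE = SSE/(n − 2) = 274970/323 = 851.3.
SE(b₁) = √(MSE/Sₓₓ) = √(851.3/17430) = 0.221.
t = 0.526 / 0.221 = 2.380.
df = n − 2 = 323.
Two-sided p ≈ 0.0179, which is < 0.05, so reject H₀.
There is evidence that saturated fat intake is associated with cholesterol level.

t = 2.380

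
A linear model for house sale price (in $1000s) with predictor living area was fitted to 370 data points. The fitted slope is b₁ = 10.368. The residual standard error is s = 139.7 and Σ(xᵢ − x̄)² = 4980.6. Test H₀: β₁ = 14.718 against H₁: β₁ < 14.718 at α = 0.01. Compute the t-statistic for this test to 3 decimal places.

t = -2.198

SE(b₁) = s/√Sₓₓ = 139.7/√4980.6 = 1.9795.
t = (10.368 − 14.718) / 1.9795 = -2.198.
df = n − 2 = 368.
One-sided p ≈ 0.0143, which is ≥ 0.01, so fail to reject H₀.
The data do not give significant evidence that the true slope on living area is below 14.718 $1000s per unit.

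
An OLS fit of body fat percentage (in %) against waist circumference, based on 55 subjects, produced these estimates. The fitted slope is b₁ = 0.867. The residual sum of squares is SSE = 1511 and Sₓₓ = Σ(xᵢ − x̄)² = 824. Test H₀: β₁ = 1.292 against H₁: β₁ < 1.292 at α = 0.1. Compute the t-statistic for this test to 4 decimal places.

t = -2.2849

MSE = SSE/(n − 2) = 1511/53 = 28.5094.
SE(b₁) = √(MSE/Sₓₓ) = √(28.5094/824) = 0.186008.
t = (0.867 − 1.292) / 0.186008 = -2.2849.
df = n − 2 = 53.
One-sided p ≈ 0.0132, which is < 0.1, so reject H₀.
There is evidence that the true slope on waist circumference is below 1.292 % per unit.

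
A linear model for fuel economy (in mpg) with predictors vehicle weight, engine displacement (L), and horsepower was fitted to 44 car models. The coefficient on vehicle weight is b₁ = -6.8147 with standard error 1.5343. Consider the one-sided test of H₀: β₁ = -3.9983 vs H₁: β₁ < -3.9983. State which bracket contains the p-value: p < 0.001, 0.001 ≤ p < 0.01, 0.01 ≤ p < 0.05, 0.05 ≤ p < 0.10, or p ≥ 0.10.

t = (-6.8147 − (-3.9983)) / 1.5343 = -1.836.
df = n − k − 1 = 44 − 3 − 1 = 40.
One-sided p = P(T_{40} < t) ≈ 0.0369.
So 0.01 ≤ p < 0.05.

0.01 ≤ p < 0.05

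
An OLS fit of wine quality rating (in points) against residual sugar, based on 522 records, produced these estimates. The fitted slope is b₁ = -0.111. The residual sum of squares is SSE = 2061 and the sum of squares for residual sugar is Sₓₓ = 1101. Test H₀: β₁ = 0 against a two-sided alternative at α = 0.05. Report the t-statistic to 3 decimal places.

t = -1.850

MSE = SSE/(n − 2) = 2061/520 = 3.96346.
SE(b₁) = √(MSE/Sₓₓ) = √(3.96346/1101) = 0.059999.
t = -0.111 / 0.059999 = -1.850.
df = n − 2 = 520.
Two-sided p ≈ 0.0649, which is ≥ 0.05, so fail to reject H₀.
The data do not give significant evidence of an association between residual sugar and wine quality rating.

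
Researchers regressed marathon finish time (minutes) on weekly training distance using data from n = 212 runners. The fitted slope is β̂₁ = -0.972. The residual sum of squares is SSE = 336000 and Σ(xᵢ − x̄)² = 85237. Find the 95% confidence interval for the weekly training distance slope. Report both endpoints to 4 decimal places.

(-1.2421, -0.7019)

MSE = SSE/(n − 2) = 336000/210 = 1600.
SE(β̂₁) = √(MSE/Sₓₓ) = √(1600/85237) = 0.137008.
df = n − 2 = 210.
t* = t_{0.025, 210} = 1.971325.
Margin = t* × SE = 1.971325 × 0.137008 = 0.270087.
CI: -0.972 ± 0.270087 → (-1.2421, -0.7019).
With 95% confidence, each one-unit increase in weekly training distance is associated with a change of between -1.2421 and -0.7019 minutes in marathon finish time.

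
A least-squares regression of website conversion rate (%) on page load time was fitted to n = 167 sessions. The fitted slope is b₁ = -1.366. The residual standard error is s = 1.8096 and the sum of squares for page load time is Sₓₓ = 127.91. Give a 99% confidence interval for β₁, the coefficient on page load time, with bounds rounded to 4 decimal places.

(-1.7830, -0.9490)

SE(b₁) = s/√Sₓₓ = 1.8096/√127.91 = 0.160004.
df = n − 2 = 165.
t* = t_{0.005, 165} = 2.605954.
Margin = t* × SE = 2.605954 × 0.160004 = 0.416963.
CI: -1.366 ± 0.416963 → (-1.7830, -0.9490).
With 99% confidence, each one-unit increase in page load time is associated with a change of between -1.7830 and -0.9490 % in website conversion rate.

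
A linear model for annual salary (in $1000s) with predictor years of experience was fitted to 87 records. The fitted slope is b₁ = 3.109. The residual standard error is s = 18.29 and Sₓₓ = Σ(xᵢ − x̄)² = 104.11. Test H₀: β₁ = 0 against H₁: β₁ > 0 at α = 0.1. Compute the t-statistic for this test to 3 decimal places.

t = 1.734

SE(b₁) = s/√Sₓₓ = 18.29/√104.11 = 1.79253.
t = 3.109 / 1.79253 = 1.734.
df = n − 2 = 85.
One-sided p ≈ 0.0432, which is < 0.1, so reject H₀.
There is evidence that the true slope on years of experience is positive.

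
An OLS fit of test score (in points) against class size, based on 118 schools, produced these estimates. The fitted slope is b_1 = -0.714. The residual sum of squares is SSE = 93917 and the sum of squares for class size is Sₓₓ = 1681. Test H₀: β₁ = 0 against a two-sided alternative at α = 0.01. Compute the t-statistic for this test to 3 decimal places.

t = -1.029

MSE = SSE/(n − 2) = 93917/116 = 809.629.
SE(b_1) = √(MSE/Sₓₓ) = √(809.629/1681) = 0.694.
t = -0.714 / 0.694 = -1.029.
df = n − 2 = 116.
Two-sided p ≈ 0.3057, which is ≥ 0.01, so fail to reject H₀.
The data do not give significant evidence of an association between class size and test score.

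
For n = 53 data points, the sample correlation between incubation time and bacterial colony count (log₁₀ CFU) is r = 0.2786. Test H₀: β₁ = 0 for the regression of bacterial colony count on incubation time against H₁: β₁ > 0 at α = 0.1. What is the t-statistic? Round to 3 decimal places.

t = r·√(n − 2)/√(1 − r²) = 0.2786·√51/√0.922382 = 2.072.
df = n − 2 = 51.
One-sided p ≈ 0.0217, which is < 0.1, so reject H₀.
There is evidence of a linear association between incubation time and bacterial colony count.

t = 2.072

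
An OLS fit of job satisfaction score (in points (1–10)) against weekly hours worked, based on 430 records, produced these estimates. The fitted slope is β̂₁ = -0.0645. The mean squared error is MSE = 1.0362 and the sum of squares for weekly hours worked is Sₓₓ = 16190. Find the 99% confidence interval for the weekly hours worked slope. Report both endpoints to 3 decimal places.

(-0.085, -0.044)

SE(β̂₁) = √(MSE/Sₓₓ) = √(1.0362/16190) = 0.00800015.
df = n − 2 = 428.
t* = t_{0.005, 428} = 2.587365.
Margin = t* × SE = 2.587365 × 0.00800015 = 0.02070.
CI: -0.0645 ± 0.02070 → (-0.085, -0.044).
With 99% confidence, each one-unit increase in weekly hours worked is associated with a change of between -0.085 and -0.044 points (1–10) in job satisfaction score.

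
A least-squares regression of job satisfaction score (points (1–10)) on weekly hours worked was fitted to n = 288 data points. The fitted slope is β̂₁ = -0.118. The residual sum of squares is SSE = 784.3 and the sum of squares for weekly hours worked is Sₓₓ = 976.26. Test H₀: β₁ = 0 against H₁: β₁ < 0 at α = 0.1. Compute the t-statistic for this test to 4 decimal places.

t = -2.2264

MSE = SSE/(n − 2) = 784.3/286 = 2.74231.
SE(β̂₁) = √(MSE/Sₓₓ) = √(2.74231/976.26) = 0.0529999.
t = -0.118 / 0.0529999 = -2.2264.
df = n − 2 = 286.
One-sided p ≈ 0.0134, which is < 0.1, so reject H₀.
There is evidence that the true slope on weekly hours worked is negative.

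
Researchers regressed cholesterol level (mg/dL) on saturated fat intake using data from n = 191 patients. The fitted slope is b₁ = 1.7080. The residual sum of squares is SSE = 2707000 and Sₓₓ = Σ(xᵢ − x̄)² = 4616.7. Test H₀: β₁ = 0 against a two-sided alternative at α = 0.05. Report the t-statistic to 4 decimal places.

MSE = SSE/(n − 2) = 2707000/189 = 14322.8.
SE(b₁) = √(MSE/Sₓₓ) = √(14322.8/4616.7) = 1.76136.
t = 1.7080 / 1.76136 = 0.9697.
df = n − 2 = 189.
Two-sided p ≈ 0.3334, which is ≥ 0.05, so fail to reject H₀.
The data do not give significant evidence of an association between saturated fat intake and cholesterol level.

t = 0.9697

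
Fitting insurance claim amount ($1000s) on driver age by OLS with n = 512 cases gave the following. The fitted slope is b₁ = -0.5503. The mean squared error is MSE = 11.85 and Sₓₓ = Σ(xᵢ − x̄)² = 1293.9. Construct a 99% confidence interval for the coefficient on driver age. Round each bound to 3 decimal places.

(-0.798, -0.303)

SE(b₁) = √(MSE/Sₓₓ) = √(11.85/1293.9) = 0.0956993.
df = n − 2 = 510.
t* = t_{0.005, 510} = 2.585504.
Margin = t* × SE = 2.585504 × 0.0956993 = 0.24743.
CI: -0.5503 ± 0.24743 → (-0.798, -0.303).
With 99% confidence, each one-unit increase in driver age is associated with a change of between -0.798 and -0.303 $1000s in insurance claim amount.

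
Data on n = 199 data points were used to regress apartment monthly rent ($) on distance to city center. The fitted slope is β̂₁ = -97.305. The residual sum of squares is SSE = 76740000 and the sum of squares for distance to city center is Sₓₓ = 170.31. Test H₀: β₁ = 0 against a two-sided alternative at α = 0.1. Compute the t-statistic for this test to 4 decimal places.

MSE = SSE/(n − 2) = 76740000/197 = 389543.
SE(β̂₁) = √(MSE/Sₓₓ) = √(389543/170.31) = 47.8253.
t = -97.305 / 47.8253 = -2.0346.
df = n − 2 = 197.
Two-sided p ≈ 0.0432, which is < 0.1, so reject H₀.
There is evidence that distance to city center is associated with apartment monthly rent.

t = -2.0346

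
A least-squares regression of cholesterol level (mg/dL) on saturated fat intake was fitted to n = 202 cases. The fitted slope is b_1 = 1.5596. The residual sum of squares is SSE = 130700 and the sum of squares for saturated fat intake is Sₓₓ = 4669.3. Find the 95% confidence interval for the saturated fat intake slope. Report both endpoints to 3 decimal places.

MSE = SSE/(n − 2) = 130700/200 = 653.5.
SE(b_1) = √(MSE/Sₓₓ) = √(653.5/4669.3) = 0.374108.
df = n − 2 = 200.
t* = t_{0.025, 200} = 1.971896.
Margin = t* × SE = 1.971896 × 0.374108 = 0.73770.
CI: 1.5596 ± 0.73770 → (0.822, 2.297).
With 95% confidence, each one-unit increase in saturated fat intake is associated with a change of between 0.822 and 2.297 mg/dL in cholesterol level.

(0.822, 2.297)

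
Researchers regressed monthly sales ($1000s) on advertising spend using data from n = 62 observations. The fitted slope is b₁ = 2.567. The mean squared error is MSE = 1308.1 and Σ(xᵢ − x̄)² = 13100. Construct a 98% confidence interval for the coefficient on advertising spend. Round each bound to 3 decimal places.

(1.812, 3.322)

SE(b₁) = √(MSE/Sₓₓ) = √(1308.1/13100) = 0.315998.
df = n − 2 = 60.
t* = t_{0.01, 60} = 2.390119.
Margin = t* × SE = 2.390119 × 0.315998 = 0.75527.
CI: 2.567 ± 0.75527 → (1.812, 3.322).
With 98% confidence, each one-unit increase in advertising spend is associated with a change of between 1.812 and 3.322 $1000s in monthly sales.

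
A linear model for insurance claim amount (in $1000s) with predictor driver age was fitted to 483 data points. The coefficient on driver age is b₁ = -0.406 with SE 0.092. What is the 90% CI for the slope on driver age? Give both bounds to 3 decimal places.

df = n − 2 = 483 − 2 = 481.
t* = t_{0.05, 481} = 1.648028.
Margin = t* × SE = 1.648028 × 0.092 = 0.15162.
CI: -0.406 ± 0.15162 → (-0.558, -0.254).
With 90% confidence, each one-unit increase in driver age is associated with a change of between -0.558 and -0.254 $1000s in insurance claim amount.

(-0.558, -0.254)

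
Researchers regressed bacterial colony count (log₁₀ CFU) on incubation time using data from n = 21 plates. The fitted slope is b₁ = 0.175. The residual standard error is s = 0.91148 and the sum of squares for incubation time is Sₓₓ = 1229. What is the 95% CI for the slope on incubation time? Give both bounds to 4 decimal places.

(0.1206, 0.2294)

SE(b₁) = s/√Sₓₓ = 0.91148/√1229 = 0.0259999.
df = n − 2 = 19.
t* = t_{0.025, 19} = 2.093024.
Margin = t* × SE = 2.093024 × 0.0259999 = 0.054418.
CI: 0.175 ± 0.054418 → (0.1206, 0.2294).
With 95% confidence, each one-unit increase in incubation time is associated with a change of between 0.1206 and 0.2294 log₁₀ CFU in bacterial colony count.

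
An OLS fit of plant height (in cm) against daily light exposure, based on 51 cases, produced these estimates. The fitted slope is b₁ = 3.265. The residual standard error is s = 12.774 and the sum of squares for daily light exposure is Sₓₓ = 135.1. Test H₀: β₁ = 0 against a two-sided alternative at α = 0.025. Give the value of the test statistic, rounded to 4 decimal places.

t = 2.9709

SE(b₁) = s/√Sₓₓ = 12.774/√135.1 = 1.099.
t = 3.265 / 1.099 = 2.9709.
df = n − 2 = 49.
Two-sided p ≈ 0.0046, which is < 0.025, so reject H₀.
There is evidence that daily light exposure is associated with plant height.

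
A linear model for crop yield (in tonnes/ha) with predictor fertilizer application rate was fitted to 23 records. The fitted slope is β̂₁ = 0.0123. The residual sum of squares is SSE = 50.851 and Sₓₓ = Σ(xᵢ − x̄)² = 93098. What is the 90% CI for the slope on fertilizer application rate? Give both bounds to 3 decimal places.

(0.004, 0.021)

MSE = SSE/(n − 2) = 50.851/21 = 2.42148.
SE(β̂₁) = √(MSE/Sₓₓ) = √(2.42148/93098) = 0.0051.
df = n − 2 = 21.
t* = t_{0.05, 21} = 1.720743.
Margin = t* × SE = 1.720743 × 0.0051 = 0.00878.
CI: 0.0123 ± 0.00878 → (0.004, 0.021).
With 90% confidence, each one-unit increase in fertilizer application rate is associated with a change of between 0.004 and 0.021 tonnes/ha in crop yield.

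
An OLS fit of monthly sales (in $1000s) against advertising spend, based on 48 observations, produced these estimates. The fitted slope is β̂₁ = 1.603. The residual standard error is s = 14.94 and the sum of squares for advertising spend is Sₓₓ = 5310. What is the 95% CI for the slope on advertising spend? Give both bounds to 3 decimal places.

(1.190, 2.016)

SE(β̂₁) = s/√Sₓₓ = 14.94/√5310 = 0.205023.
df = n − 2 = 46.
t* = t_{0.025, 46} = 2.012896.
Margin = t* × SE = 2.012896 × 0.205023 = 0.41269.
CI: 1.603 ± 0.41269 → (1.190, 2.016).
With 95% confidence, each one-unit increase in advertising spend is associated with a change of between 1.190 and 2.016 $1000s in monthly sales.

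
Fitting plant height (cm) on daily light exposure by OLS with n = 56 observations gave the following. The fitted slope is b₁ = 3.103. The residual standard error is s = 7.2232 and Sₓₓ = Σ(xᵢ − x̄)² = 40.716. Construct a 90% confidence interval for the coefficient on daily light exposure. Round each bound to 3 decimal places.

SE(b₁) = s/√Sₓₓ = 7.2232/√40.716 = 1.132.
df = n − 2 = 54.
t* = t_{0.05, 54} = 1.673565.
Margin = t* × SE = 1.673565 × 1.132 = 1.89448.
CI: 3.103 ± 1.89448 → (1.209, 4.997).
With 90% confidence, each one-unit increase in daily light exposure is associated with a change of between 1.209 and 4.997 cm in plant height.

(1.209, 4.997)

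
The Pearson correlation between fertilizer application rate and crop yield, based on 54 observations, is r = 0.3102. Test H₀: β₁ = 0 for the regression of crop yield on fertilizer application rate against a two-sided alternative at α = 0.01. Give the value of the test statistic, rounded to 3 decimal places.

t = r·√(n − 2)/√(1 − r²) = 0.3102·√52/√0.903776 = 2.353.
df = n − 2 = 52.
Two-sided p ≈ 0.0224, which is ≥ 0.01, so fail to reject H₀.
The data do not give significant evidence of a linear association between fertilizer application rate and crop yield.

t = 2.353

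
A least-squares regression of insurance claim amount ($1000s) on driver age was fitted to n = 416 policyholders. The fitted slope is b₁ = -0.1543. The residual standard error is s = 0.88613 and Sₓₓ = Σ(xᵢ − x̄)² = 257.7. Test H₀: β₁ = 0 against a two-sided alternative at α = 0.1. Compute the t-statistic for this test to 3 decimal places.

SE(b₁) = s/√Sₓₓ = 0.88613/√257.7 = 0.0552001.
t = -0.1543 / 0.0552001 = -2.795.
df = n − 2 = 414.
Two-sided p ≈ 0.0054, which is < 0.1, so reject H₀.
There is evidence that driver age is associated with insurance claim amount.

t = -2.795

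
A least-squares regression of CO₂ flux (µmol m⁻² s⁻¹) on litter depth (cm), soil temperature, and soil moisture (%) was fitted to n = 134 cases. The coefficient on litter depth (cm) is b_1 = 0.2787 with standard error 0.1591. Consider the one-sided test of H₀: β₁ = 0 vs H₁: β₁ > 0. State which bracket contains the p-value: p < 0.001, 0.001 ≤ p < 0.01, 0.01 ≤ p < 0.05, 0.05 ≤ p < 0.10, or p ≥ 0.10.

t = 0.2787 / 0.1591 = 1.752.
df = n − k − 1 = 134 − 3 − 1 = 130.
One-sided p = P(T_{130} > t) ≈ 0.0411.
So 0.01 ≤ p < 0.05.

0.01 ≤ p < 0.05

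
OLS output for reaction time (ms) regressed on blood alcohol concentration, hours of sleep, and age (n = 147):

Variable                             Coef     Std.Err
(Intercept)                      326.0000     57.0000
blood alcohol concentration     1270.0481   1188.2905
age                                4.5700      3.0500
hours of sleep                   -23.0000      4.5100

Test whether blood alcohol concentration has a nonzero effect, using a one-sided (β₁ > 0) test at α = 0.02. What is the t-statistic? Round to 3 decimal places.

Read off: b = 1270.0481, SE = 1188.2905 for blood alcohol concentration.
H₀: β₁ = 0 vs H₁: β₁ > 0.
t = 1270.0481 / 1188.2905 = 1.069.
df = n − k − 1 = 147 − 3 − 1 = 143.
One-sided p ≈ 0.1435, which is ≥ 0.02, so fail to reject H₀.
The data do not give significant evidence that the true slope on blood alcohol concentration is positive, holding the other predictors fixed.

t = 1.069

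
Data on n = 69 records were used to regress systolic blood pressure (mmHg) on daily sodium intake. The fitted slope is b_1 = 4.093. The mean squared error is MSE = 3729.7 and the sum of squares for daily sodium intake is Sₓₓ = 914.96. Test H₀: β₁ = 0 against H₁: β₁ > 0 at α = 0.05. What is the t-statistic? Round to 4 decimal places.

SE(b_1) = √(MSE/Sₓₓ) = √(3729.7/914.96) = 2.019.
t = 4.093 / 2.019 = 2.0272.
df = n − 2 = 67.
One-sided p ≈ 0.0233, which is < 0.05, so reject H₀.
There is evidence that the true slope on daily sodium intake is positive.

t = 2.0272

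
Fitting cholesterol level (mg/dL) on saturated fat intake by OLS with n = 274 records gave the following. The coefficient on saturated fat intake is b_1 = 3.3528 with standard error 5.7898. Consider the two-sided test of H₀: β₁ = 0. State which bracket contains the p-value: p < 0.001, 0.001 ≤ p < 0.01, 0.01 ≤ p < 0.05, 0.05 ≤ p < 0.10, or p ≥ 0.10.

p ≥ 0.10

t = 3.3528 / 5.7898 = 0.579.
df = n − 2 = 274 − 2 = 272.
Two-sided p = 2·P(T_{272} > |t|) ≈ 0.5630.
So p ≥ 0.10.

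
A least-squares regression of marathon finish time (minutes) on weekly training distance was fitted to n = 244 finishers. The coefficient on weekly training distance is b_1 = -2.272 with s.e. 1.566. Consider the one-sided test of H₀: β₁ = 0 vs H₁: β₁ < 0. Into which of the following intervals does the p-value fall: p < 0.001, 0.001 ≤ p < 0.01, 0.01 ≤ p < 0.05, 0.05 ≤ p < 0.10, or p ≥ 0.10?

0.05 ≤ p < 0.10

t = -2.272 / 1.566 = -1.451.
df = n − 2 = 244 − 2 = 242.
One-sided p = P(T_{242} < t) ≈ 0.0741.
So 0.05 ≤ p < 0.10.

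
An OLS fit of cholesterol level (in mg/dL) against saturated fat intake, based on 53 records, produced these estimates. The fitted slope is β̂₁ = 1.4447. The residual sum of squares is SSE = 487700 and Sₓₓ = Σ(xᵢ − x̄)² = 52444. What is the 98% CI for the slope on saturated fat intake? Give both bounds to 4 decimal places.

(0.4191, 2.4703)

MSE = SSE/(n − 2) = 487700/51 = 9562.75.
SE(β̂₁) = √(MSE/Sₓₓ) = √(9562.75/52444) = 0.427015.
df = n − 2 = 51.
t* = t_{0.01, 51} = 2.401718.
Margin = t* × SE = 2.401718 × 0.427015 = 1.025570.
CI: 1.4447 ± 1.025570 → (0.4191, 2.4703).
With 98% confidence, each one-unit increase in saturated fat intake is associated with a change of between 0.4191 and 2.4703 mg/dL in cholesterol level.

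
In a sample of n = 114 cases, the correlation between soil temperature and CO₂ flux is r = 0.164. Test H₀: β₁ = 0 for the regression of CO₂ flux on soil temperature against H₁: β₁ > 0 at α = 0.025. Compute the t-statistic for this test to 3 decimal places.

t = 1.759

t = r·√(n − 2)/√(1 − r²) = 0.164·√112/√0.973104 = 1.759.
df = n − 2 = 112.
One-sided p ≈ 0.0406, which is ≥ 0.025, so fail to reject H₀.
The data do not give significant evidence of a linear association between soil temperature and CO₂ flux.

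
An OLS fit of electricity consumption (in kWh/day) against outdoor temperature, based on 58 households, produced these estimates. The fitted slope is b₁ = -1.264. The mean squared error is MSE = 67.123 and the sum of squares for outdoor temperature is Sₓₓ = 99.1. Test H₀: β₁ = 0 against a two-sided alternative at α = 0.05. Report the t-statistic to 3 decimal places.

t = -1.536

SE(b₁) = √(MSE/Sₓₓ) = √(67.123/99.1) = 0.822998.
t = -1.264 / 0.822998 = -1.536.
df = n − 2 = 56.
Two-sided p ≈ 0.1302, which is ≥ 0.05, so fail to reject H₀.
The data do not give significant evidence of an association between outdoor temperature and electricity consumption.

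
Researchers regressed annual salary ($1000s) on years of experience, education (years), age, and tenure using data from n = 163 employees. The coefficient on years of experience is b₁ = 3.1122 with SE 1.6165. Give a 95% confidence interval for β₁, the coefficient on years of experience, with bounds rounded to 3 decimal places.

(-0.081, 6.305)

df = n − k − 1 = 163 − 4 − 1 = 158.
t* = t_{0.025, 158} = 1.975092.
Margin = t* × SE = 1.975092 × 1.6165 = 3.19274.
CI: 3.1122 ± 3.19274 → (-0.081, 6.305).
With 95% confidence, each one-unit increase in years of experience is associated with a change of between -0.081 and 6.305 $1000s in annual salary, holding the other predictors fixed.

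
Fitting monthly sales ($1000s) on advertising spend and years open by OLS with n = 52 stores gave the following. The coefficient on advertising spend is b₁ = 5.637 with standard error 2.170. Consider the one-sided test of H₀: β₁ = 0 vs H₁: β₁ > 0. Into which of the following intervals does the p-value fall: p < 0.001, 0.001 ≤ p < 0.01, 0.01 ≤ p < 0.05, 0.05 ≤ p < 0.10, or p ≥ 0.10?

t = 5.637 / 2.170 = 2.598.
df = n − k − 1 = 52 − 2 − 1 = 49.
One-sided p = P(T_{49} > t) ≈ 0.0062.
So 0.001 ≤ p < 0.01.

0.001 ≤ p < 0.01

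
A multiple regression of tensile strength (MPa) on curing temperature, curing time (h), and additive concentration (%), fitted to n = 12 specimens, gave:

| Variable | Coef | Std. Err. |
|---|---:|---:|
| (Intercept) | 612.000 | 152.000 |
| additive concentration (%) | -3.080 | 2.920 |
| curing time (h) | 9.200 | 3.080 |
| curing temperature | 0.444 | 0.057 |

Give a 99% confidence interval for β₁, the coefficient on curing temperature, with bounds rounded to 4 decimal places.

Read off: b = 0.444, SE = 0.057 for curing temperature.
df = n − k − 1 = 12 − 3 − 1 = 8.
t* = t_{0.005, 8} = 3.355387.
Margin = t* × SE = 3.355387 × 0.057 = 0.191257.
CI: 0.444 ± 0.191257 → (0.2527, 0.6353).

(0.2527, 0.6353)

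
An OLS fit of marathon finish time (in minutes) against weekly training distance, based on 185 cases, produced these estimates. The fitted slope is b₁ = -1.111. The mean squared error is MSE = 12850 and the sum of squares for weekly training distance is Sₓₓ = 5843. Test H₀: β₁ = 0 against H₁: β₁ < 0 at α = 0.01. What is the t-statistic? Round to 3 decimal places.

t = -0.749

SE(b₁) = √(MSE/Sₓₓ) = √(12850/5843) = 1.48297.
t = -1.111 / 1.48297 = -0.749.
df = n − 2 = 183.
One-sided p ≈ 0.2274, which is ≥ 0.01, so fail to reject H₀.
The data do not give significant evidence that the true slope on weekly training distance is negative.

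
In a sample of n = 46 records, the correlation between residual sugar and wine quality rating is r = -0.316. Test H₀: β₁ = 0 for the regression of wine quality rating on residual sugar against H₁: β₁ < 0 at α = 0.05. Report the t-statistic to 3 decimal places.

t = -2.209

t = r·√(n − 2)/√(1 − r²) = -0.316·√44/√0.900144 = -2.209.
df = n − 2 = 44.
One-sided p ≈ 0.0162, which is < 0.05, so reject H₀.
There is evidence of a linear association between residual sugar and wine quality rating.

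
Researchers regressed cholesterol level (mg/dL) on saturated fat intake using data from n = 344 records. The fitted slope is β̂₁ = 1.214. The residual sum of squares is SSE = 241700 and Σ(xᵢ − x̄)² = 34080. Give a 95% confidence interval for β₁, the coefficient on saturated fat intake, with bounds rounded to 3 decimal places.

MSE = SSE/(n − 2) = 241700/342 = 706.725.
SE(β̂₁) = √(MSE/Sₓₓ) = √(706.725/34080) = 0.144004.
df = n − 2 = 342.
t* = t_{0.025, 342} = 1.966925.
Margin = t* × SE = 1.966925 × 0.144004 = 0.28325.
CI: 1.214 ± 0.28325 → (0.931, 1.497).
With 95% confidence, each one-unit increase in saturated fat intake is associated with a change of between 0.931 and 1.497 mg/dL in cholesterol level.

(0.931, 1.497)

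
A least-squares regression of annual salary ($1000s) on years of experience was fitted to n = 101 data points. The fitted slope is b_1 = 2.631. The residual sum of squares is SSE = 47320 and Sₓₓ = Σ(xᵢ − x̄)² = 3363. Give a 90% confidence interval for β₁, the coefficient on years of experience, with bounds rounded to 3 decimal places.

MSE = SSE/(n − 2) = 47320/99 = 477.98.
SE(b_1) = √(MSE/Sₓₓ) = √(477.98/3363) = 0.377.
df = n − 2 = 99.
t* = t_{0.05, 99} = 1.660391.
Margin = t* × SE = 1.660391 × 0.377 = 0.62597.
CI: 2.631 ± 0.62597 → (2.005, 3.257).
With 90% confidence, each one-unit increase in years of experience is associated with a change of between 2.005 and 3.257 $1000s in annual salary.

(2.005, 3.257)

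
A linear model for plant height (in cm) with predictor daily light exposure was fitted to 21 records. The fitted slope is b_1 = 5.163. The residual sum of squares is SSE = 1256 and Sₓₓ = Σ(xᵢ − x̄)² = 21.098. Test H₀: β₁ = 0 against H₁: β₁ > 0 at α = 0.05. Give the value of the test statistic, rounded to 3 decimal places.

t = 2.917

MSE = SSE/(n − 2) = 1256/19 = 66.1053.
SE(b_1) = √(MSE/Sₓₓ) = √(66.1053/21.098) = 1.7701.
t = 5.163 / 1.7701 = 2.917.
df = n − 2 = 19.
One-sided p ≈ 0.0044, which is < 0.05, so reject H₀.
There is evidence that the true slope on daily light exposure is positive.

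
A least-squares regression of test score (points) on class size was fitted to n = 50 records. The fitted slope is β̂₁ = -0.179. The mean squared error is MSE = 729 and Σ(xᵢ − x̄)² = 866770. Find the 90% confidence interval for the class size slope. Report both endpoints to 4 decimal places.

(-0.2276, -0.1304)

SE(β̂₁) = √(MSE/Sₓₓ) = √(729/866770) = 0.0290009.
df = n − 2 = 48.
t* = t_{0.05, 48} = 1.677224.
Margin = t* × SE = 1.677224 × 0.0290009 = 0.048641.
CI: -0.179 ± 0.048641 → (-0.2276, -0.1304).
With 90% confidence, each one-unit increase in class size is associated with a change of between -0.2276 and -0.1304 points in test score.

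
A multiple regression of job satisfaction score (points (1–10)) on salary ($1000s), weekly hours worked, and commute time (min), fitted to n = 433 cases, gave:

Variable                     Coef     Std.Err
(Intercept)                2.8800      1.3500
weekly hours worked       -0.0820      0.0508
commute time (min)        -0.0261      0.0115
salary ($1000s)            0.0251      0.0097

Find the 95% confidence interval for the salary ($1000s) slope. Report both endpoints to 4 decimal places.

(0.0060, 0.0442)

Read off: b = 0.0251, SE = 0.0097 for salary ($1000s).
df = n − k − 1 = 433 − 3 − 1 = 429.
t* = t_{0.025, 429} = 1.965509.
Margin = t* × SE = 1.965509 × 0.0097 = 0.019065.
CI: 0.0251 ± 0.019065 → (0.0060, 0.0442).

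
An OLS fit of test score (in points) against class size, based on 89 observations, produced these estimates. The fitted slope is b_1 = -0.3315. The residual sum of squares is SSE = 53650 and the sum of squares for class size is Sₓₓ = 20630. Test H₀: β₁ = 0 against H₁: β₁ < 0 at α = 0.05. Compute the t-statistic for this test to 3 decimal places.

MSE = SSE/(n − 2) = 53650/87 = 616.667.
SE(b_1) = √(MSE/Sₓₓ) = √(616.667/20630) = 0.172892.
t = -0.3315 / 0.172892 = -1.917.
df = n − 2 = 87.
One-sided p ≈ 0.0292, which is < 0.05, so reject H₀.
There is evidence that the true slope on class size is negative.

t = -1.917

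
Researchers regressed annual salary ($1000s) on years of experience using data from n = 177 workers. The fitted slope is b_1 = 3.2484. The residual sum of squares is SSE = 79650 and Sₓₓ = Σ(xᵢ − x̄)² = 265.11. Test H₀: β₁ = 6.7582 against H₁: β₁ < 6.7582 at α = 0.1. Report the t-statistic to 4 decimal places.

t = -2.6787

MSE = SSE/(n − 2) = 79650/175 = 455.143.
SE(b_1) = √(MSE/Sₓₓ) = √(455.143/265.11) = 1.31027.
t = (3.2484 − 6.7582) / 1.31027 = -2.6787.
df = n − 2 = 175.
One-sided p ≈ 0.0040, which is < 0.1, so reject H₀.
There is evidence that the true slope on years of experience is below 6.7582 $1000s per unit.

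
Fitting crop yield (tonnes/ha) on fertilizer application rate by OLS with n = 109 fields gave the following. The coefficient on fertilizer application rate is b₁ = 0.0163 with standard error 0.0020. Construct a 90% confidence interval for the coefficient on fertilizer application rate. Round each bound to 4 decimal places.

(0.0130, 0.0196)

df = n − 2 = 109 − 2 = 107.
t* = t_{0.05, 107} = 1.659219.
Margin = t* × SE = 1.659219 × 0.0020 = 0.003318.
CI: 0.0163 ± 0.003318 → (0.0130, 0.0196).
With 90% confidence, each one-unit increase in fertilizer application rate is associated with a change of between 0.0130 and 0.0196 tonnes/ha in crop yield.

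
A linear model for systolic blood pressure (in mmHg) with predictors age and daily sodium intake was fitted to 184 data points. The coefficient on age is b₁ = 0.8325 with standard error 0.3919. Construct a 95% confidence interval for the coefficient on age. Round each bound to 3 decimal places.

df = n − k − 1 = 184 − 2 − 1 = 181.
t* = t_{0.025, 181} = 1.973157.
Margin = t* × SE = 1.973157 × 0.3919 = 0.77328.
CI: 0.8325 ± 0.77328 → (0.059, 1.606).
With 95% confidence, each one-unit increase in age is associated with a change of between 0.059 and 1.606 mmHg in systolic blood pressure, holding the other predictors fixed.

(0.059, 1.606)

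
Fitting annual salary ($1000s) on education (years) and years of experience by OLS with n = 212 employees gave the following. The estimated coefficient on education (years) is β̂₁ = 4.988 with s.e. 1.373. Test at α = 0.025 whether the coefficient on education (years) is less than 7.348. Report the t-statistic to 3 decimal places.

H₀: β₁ = 7.348 vs H₁: β₁ < 7.348.
t = (β̂₁ − β₁⁰)/SE = (4.988 − 7.348) / 1.373 = -1.719.
df = n − k − 1 = 212 − 2 − 1 = 209.
One-sided p ≈ 0.0436, which is ≥ 0.025, so fail to reject H₀.
The data do not give significant evidence that the true slope on education (years) is below 7.348 $1000s per unit, holding the other predictors fixed.

t = -1.719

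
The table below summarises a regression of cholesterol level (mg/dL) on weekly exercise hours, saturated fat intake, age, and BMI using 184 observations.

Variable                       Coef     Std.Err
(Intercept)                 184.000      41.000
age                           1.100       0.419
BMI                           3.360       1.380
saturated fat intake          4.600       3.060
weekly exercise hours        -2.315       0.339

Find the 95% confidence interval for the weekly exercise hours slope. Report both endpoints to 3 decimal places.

Read off: b = -2.315, SE = 0.339 for weekly exercise hours.
df = n − k − 1 = 184 − 4 − 1 = 179.
t* = t_{0.025, 179} = 1.973305.
Margin = t* × SE = 1.973305 × 0.339 = 0.66895.
CI: -2.315 ± 0.66895 → (-2.984, -1.646).

(-2.984, -1.646)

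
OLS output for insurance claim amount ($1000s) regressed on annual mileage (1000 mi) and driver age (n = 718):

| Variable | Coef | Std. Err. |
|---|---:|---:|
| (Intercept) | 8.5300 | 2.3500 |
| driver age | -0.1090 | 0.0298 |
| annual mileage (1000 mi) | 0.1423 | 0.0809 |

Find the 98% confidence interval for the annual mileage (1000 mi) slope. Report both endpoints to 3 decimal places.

(-0.046, 0.331)

Read off: b = 0.1423, SE = 0.0809 for annual mileage (1000 mi).
df = n − k − 1 = 718 − 2 − 1 = 715.
t* = t_{0.01, 715} = 2.331575.
Margin = t* × SE = 2.331575 × 0.0809 = 0.18862.
CI: 0.1423 ± 0.18862 → (-0.046, 0.331).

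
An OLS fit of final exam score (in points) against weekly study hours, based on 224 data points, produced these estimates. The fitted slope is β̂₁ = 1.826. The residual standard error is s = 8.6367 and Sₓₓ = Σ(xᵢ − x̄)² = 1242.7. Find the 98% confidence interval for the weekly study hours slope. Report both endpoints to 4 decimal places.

(1.2519, 2.4001)

SE(β̂₁) = s/√Sₓₓ = 8.6367/√1242.7 = 0.244999.
df = n − 2 = 222.
t* = t_{0.01, 222} = 2.343262.
Margin = t* × SE = 2.343262 × 0.244999 = 0.574097.
CI: 1.826 ± 0.574097 → (1.2519, 2.4001).
With 98% confidence, each one-unit increase in weekly study hours is associated with a change of between 1.2519 and 2.4001 points in final exam score.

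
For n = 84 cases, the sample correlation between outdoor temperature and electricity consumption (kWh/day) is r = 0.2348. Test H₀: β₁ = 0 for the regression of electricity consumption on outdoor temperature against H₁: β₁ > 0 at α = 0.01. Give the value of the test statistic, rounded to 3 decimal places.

t = r·√(n − 2)/√(1 − r²) = 0.2348·√82/√0.944869 = 2.187.
df = n − 2 = 82.
One-sided p ≈ 0.0158, which is ≥ 0.01, so fail to reject H₀.
The data do not give significant evidence of a linear association between outdoor temperature and electricity consumption.

t = 2.187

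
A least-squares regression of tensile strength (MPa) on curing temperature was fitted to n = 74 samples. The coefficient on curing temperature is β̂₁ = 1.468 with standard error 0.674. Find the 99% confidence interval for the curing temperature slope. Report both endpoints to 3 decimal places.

(-0.315, 3.251)

df = n − 2 = 74 − 2 = 72.
t* = t_{0.005, 72} = 2.645852.
Margin = t* × SE = 2.645852 × 0.674 = 1.78330.
CI: 1.468 ± 1.78330 → (-0.315, 3.251).
With 99% confidence, each one-unit increase in curing temperature is associated with a change of between -0.315 and 3.251 MPa in tensile strength.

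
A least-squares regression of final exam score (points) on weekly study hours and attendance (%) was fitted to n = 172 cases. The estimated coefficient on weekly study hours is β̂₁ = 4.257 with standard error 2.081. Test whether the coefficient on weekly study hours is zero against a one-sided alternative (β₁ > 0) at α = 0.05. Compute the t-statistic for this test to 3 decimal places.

H₀: β₁ = 0 vs H₁: β₁ > 0.
t = (β̂₁ − β₁⁰)/SE = 4.257 / 2.081 = 2.046.
df = n − k − 1 = 172 − 2 − 1 = 169.
One-sided p ≈ 0.0212, which is < 0.05, so reject H₀.
There is evidence that the true slope on weekly study hours is positive, holding the other predictors fixed.

t = 2.046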